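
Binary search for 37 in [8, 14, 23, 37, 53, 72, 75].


Step 1: lo=0, hi=6, mid=3, val=37

Found at index 3


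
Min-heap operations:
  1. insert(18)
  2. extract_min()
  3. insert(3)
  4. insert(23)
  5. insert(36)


insert(18) -> [18]
extract_min()->18, []
insert(3) -> [3]
insert(23) -> [3, 23]
insert(36) -> [3, 23, 36]

Final heap: [3, 23, 36]


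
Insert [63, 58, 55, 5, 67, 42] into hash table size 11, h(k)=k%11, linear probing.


Insert 63: h=8 -> slot 8
Insert 58: h=3 -> slot 3
Insert 55: h=0 -> slot 0
Insert 5: h=5 -> slot 5
Insert 67: h=1 -> slot 1
Insert 42: h=9 -> slot 9

Table: [55, 67, None, 58, None, 5, None, None, 63, 42, None]


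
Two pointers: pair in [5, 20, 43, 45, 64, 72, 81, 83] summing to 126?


lo=0(5)+hi=7(83)=88
lo=1(20)+hi=7(83)=103
lo=2(43)+hi=7(83)=126

Yes: 43+83=126


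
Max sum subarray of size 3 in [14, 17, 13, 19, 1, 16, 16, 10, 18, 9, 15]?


[0:3]: 44
[1:4]: 49
[2:5]: 33
[3:6]: 36
[4:7]: 33
[5:8]: 42
[6:9]: 44
[7:10]: 37
[8:11]: 42

Max: 49 at [1:4]


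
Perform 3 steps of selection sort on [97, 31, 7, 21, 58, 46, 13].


Initial: [97, 31, 7, 21, 58, 46, 13]
Step 1: min=7 at 2
  Swap: [7, 31, 97, 21, 58, 46, 13]
Step 2: min=13 at 6
  Swap: [7, 13, 97, 21, 58, 46, 31]
Step 3: min=21 at 3
  Swap: [7, 13, 21, 97, 58, 46, 31]

After 3 steps: [7, 13, 21, 97, 58, 46, 31]


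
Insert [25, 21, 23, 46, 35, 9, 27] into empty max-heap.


Insert 25: [25]
Insert 21: [25, 21]
Insert 23: [25, 21, 23]
Insert 46: [46, 25, 23, 21]
Insert 35: [46, 35, 23, 21, 25]
Insert 9: [46, 35, 23, 21, 25, 9]
Insert 27: [46, 35, 27, 21, 25, 9, 23]

Final heap: [46, 35, 27, 21, 25, 9, 23]


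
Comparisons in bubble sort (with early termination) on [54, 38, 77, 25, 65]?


Algorithm: bubble sort (with early termination)
Input: [54, 38, 77, 25, 65]
Sorted: [25, 38, 54, 65, 77]

10


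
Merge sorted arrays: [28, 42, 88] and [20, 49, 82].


Take 20 from B
Take 28 from A
Take 42 from A
Take 49 from B
Take 82 from B

Merged: [20, 28, 42, 49, 82, 88]


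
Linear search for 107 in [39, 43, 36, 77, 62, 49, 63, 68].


i=0: 39!=107
i=1: 43!=107
i=2: 36!=107
i=3: 77!=107
i=4: 62!=107
i=5: 49!=107
i=6: 63!=107
i=7: 68!=107

Not found, 8 comps


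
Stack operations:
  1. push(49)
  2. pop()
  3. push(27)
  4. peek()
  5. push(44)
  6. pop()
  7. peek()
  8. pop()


push(49) -> [49]
pop()->49, []
push(27) -> [27]
peek()->27
push(44) -> [27, 44]
pop()->44, [27]
peek()->27
pop()->27, []

Final stack: []


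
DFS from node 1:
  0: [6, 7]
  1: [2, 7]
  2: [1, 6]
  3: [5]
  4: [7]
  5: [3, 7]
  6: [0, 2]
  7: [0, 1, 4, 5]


Visit 1, push [7, 2]
Visit 2, push [6]
Visit 6, push [0]
Visit 0, push [7]
Visit 7, push [5, 4]
Visit 4, push []
Visit 5, push [3]
Visit 3, push []

DFS order: [1, 2, 6, 0, 7, 4, 5, 3]


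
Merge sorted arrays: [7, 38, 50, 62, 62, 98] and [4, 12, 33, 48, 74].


Take 4 from B
Take 7 from A
Take 12 from B
Take 33 from B
Take 38 from A
Take 48 from B
Take 50 from A
Take 62 from A
Take 62 from A
Take 74 from B

Merged: [4, 7, 12, 33, 38, 48, 50, 62, 62, 74, 98]


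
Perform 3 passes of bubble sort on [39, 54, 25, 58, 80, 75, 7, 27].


Initial: [39, 54, 25, 58, 80, 75, 7, 27]
Pass 1: [39, 25, 54, 58, 75, 7, 27, 80] (4 swaps)
Pass 2: [25, 39, 54, 58, 7, 27, 75, 80] (3 swaps)
Pass 3: [25, 39, 54, 7, 27, 58, 75, 80] (2 swaps)

After 3 passes: [25, 39, 54, 7, 27, 58, 75, 80]


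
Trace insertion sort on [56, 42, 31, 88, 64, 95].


Initial: [56, 42, 31, 88, 64, 95]
Insert 42: [42, 56, 31, 88, 64, 95]
Insert 31: [31, 42, 56, 88, 64, 95]
Insert 88: [31, 42, 56, 88, 64, 95]
Insert 64: [31, 42, 56, 64, 88, 95]
Insert 95: [31, 42, 56, 64, 88, 95]

Sorted: [31, 42, 56, 64, 88, 95]


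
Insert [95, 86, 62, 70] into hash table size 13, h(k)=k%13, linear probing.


Insert 95: h=4 -> slot 4
Insert 86: h=8 -> slot 8
Insert 62: h=10 -> slot 10
Insert 70: h=5 -> slot 5

Table: [None, None, None, None, 95, 70, None, None, 86, None, 62, None, None]


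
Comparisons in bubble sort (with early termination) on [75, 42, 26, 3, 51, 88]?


Algorithm: bubble sort (with early termination)
Input: [75, 42, 26, 3, 51, 88]
Sorted: [3, 26, 42, 51, 75, 88]

14


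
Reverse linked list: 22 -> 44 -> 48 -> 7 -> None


Step 1: curr=22, set curr.next=prev(None) | reversed so far: 22
Step 2: curr=44, set curr.next=prev(22) | reversed so far: 44 -> 22
Step 3: curr=48, set curr.next=prev(44) | reversed so far: 48 -> 44 -> 22
Step 4: curr=7, set curr.next=prev(48) | reversed so far: 7 -> 48 -> 44 -> 22

7 -> 48 -> 44 -> 22 -> None


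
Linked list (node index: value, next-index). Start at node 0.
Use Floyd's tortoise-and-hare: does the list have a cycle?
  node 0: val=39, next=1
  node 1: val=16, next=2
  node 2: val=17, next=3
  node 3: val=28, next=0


Floyd's tortoise (slow, +1) and hare (fast, +2):
  init: slow=0, fast=0
  step 1: slow=1, fast=2
  step 2: slow=2, fast=0
  step 3: slow=3, fast=2
  step 4: slow=0, fast=0
  slow == fast at node 0: cycle detected

Cycle: yes


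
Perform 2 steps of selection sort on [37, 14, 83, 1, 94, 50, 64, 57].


Initial: [37, 14, 83, 1, 94, 50, 64, 57]
Step 1: min=1 at 3
  Swap: [1, 14, 83, 37, 94, 50, 64, 57]
Step 2: min=14 at 1
  Swap: [1, 14, 83, 37, 94, 50, 64, 57]

After 2 steps: [1, 14, 83, 37, 94, 50, 64, 57]


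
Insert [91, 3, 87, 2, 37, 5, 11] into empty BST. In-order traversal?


Insert 91: root
Insert 3: L from 91
Insert 87: L from 91 -> R from 3
Insert 2: L from 91 -> L from 3
Insert 37: L from 91 -> R from 3 -> L from 87
Insert 5: L from 91 -> R from 3 -> L from 87 -> L from 37
Insert 11: L from 91 -> R from 3 -> L from 87 -> L from 37 -> R from 5

In-order: [2, 3, 5, 11, 37, 87, 91]


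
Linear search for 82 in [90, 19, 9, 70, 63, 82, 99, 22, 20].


i=0: 90!=82
i=1: 19!=82
i=2: 9!=82
i=3: 70!=82
i=4: 63!=82
i=5: 82==82 found!

Found at 5, 6 comps


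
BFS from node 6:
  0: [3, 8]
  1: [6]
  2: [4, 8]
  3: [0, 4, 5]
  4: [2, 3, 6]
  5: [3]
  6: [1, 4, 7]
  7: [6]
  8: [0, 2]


Visit 6, enqueue [1, 4, 7]
Visit 1, enqueue []
Visit 4, enqueue [2, 3]
Visit 7, enqueue []
Visit 2, enqueue [8]
Visit 3, enqueue [0, 5]
Visit 8, enqueue []
Visit 0, enqueue []
Visit 5, enqueue []

BFS order: [6, 1, 4, 7, 2, 3, 8, 0, 5]


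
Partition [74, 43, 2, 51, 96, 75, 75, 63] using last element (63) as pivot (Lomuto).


Pivot: 63
  43 <= 63: swap -> [43, 74, 2, 51, 96, 75, 75, 63]
  2 <= 63: swap -> [43, 2, 74, 51, 96, 75, 75, 63]
  51 <= 63: swap -> [43, 2, 51, 74, 96, 75, 75, 63]
Place pivot at 3: [43, 2, 51, 63, 96, 75, 75, 74]

Partitioned: [43, 2, 51, 63, 96, 75, 75, 74]


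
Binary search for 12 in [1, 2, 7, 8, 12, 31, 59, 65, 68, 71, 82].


Step 1: lo=0, hi=10, mid=5, val=31
Step 2: lo=0, hi=4, mid=2, val=7
Step 3: lo=3, hi=4, mid=3, val=8
Step 4: lo=4, hi=4, mid=4, val=12

Found at index 4


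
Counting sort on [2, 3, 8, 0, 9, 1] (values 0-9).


Input: [2, 3, 8, 0, 9, 1]
Counts: [1, 1, 1, 1, 0, 0, 0, 0, 1, 1]

Sorted: [0, 1, 2, 3, 8, 9]


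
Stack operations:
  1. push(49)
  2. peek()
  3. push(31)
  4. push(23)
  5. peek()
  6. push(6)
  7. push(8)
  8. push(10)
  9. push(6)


push(49) -> [49]
peek()->49
push(31) -> [49, 31]
push(23) -> [49, 31, 23]
peek()->23
push(6) -> [49, 31, 23, 6]
push(8) -> [49, 31, 23, 6, 8]
push(10) -> [49, 31, 23, 6, 8, 10]
push(6) -> [49, 31, 23, 6, 8, 10, 6]

Final stack: [49, 31, 23, 6, 8, 10, 6]


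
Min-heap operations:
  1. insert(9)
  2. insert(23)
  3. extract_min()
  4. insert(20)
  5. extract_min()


insert(9) -> [9]
insert(23) -> [9, 23]
extract_min()->9, [23]
insert(20) -> [20, 23]
extract_min()->20, [23]

Final heap: [23]


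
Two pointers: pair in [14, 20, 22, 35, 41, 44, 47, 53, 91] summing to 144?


lo=0(14)+hi=8(91)=105
lo=1(20)+hi=8(91)=111
lo=2(22)+hi=8(91)=113
lo=3(35)+hi=8(91)=126
lo=4(41)+hi=8(91)=132
lo=5(44)+hi=8(91)=135
lo=6(47)+hi=8(91)=138
lo=7(53)+hi=8(91)=144

Yes: 53+91=144


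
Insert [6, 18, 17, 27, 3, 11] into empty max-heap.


Insert 6: [6]
Insert 18: [18, 6]
Insert 17: [18, 6, 17]
Insert 27: [27, 18, 17, 6]
Insert 3: [27, 18, 17, 6, 3]
Insert 11: [27, 18, 17, 6, 3, 11]

Final heap: [27, 18, 17, 6, 3, 11]


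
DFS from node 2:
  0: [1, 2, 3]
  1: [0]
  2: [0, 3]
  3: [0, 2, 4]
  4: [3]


Visit 2, push [3, 0]
Visit 0, push [3, 1]
Visit 1, push []
Visit 3, push [4]
Visit 4, push []

DFS order: [2, 0, 1, 3, 4]


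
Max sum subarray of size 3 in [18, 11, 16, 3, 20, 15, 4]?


[0:3]: 45
[1:4]: 30
[2:5]: 39
[3:6]: 38
[4:7]: 39

Max: 45 at [0:3]


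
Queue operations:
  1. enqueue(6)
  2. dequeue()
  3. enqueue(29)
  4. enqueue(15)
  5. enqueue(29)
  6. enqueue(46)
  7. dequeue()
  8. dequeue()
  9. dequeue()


enqueue(6) -> [6]
dequeue()->6, []
enqueue(29) -> [29]
enqueue(15) -> [29, 15]
enqueue(29) -> [29, 15, 29]
enqueue(46) -> [29, 15, 29, 46]
dequeue()->29, [15, 29, 46]
dequeue()->15, [29, 46]
dequeue()->29, [46]

Final queue: [46]


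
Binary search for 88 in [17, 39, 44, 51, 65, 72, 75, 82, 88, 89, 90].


Step 1: lo=0, hi=10, mid=5, val=72
Step 2: lo=6, hi=10, mid=8, val=88

Found at index 8


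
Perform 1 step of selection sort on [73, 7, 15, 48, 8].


Initial: [73, 7, 15, 48, 8]
Step 1: min=7 at 1
  Swap: [7, 73, 15, 48, 8]

After 1 step: [7, 73, 15, 48, 8]


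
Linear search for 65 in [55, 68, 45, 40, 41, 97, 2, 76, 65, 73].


i=0: 55!=65
i=1: 68!=65
i=2: 45!=65
i=3: 40!=65
i=4: 41!=65
i=5: 97!=65
i=6: 2!=65
i=7: 76!=65
i=8: 65==65 found!

Found at 8, 9 comps


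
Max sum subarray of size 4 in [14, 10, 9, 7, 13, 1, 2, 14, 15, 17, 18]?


[0:4]: 40
[1:5]: 39
[2:6]: 30
[3:7]: 23
[4:8]: 30
[5:9]: 32
[6:10]: 48
[7:11]: 64

Max: 64 at [7:11]


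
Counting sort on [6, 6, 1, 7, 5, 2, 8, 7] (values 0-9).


Input: [6, 6, 1, 7, 5, 2, 8, 7]
Counts: [0, 1, 1, 0, 0, 1, 2, 2, 1, 0]

Sorted: [1, 2, 5, 6, 6, 7, 7, 8]


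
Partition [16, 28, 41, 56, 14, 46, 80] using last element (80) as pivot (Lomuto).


Pivot: 80
  16 <= 80: advance i (no swap)
  28 <= 80: advance i (no swap)
  41 <= 80: advance i (no swap)
  56 <= 80: advance i (no swap)
  14 <= 80: advance i (no swap)
  46 <= 80: advance i (no swap)
Place pivot at 6: [16, 28, 41, 56, 14, 46, 80]

Partitioned: [16, 28, 41, 56, 14, 46, 80]


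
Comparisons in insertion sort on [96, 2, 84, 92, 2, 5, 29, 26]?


Algorithm: insertion sort
Input: [96, 2, 84, 92, 2, 5, 29, 26]
Sorted: [2, 2, 5, 26, 29, 84, 92, 96]

22


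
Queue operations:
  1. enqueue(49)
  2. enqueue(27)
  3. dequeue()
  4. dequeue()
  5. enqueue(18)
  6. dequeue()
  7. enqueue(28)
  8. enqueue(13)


enqueue(49) -> [49]
enqueue(27) -> [49, 27]
dequeue()->49, [27]
dequeue()->27, []
enqueue(18) -> [18]
dequeue()->18, []
enqueue(28) -> [28]
enqueue(13) -> [28, 13]

Final queue: [28, 13]


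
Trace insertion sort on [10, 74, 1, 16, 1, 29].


Initial: [10, 74, 1, 16, 1, 29]
Insert 74: [10, 74, 1, 16, 1, 29]
Insert 1: [1, 10, 74, 16, 1, 29]
Insert 16: [1, 10, 16, 74, 1, 29]
Insert 1: [1, 1, 10, 16, 74, 29]
Insert 29: [1, 1, 10, 16, 29, 74]

Sorted: [1, 1, 10, 16, 29, 74]


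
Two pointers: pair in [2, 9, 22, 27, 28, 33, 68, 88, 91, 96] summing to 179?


lo=0(2)+hi=9(96)=98
lo=1(9)+hi=9(96)=105
lo=2(22)+hi=9(96)=118
lo=3(27)+hi=9(96)=123
lo=4(28)+hi=9(96)=124
lo=5(33)+hi=9(96)=129
lo=6(68)+hi=9(96)=164
lo=7(88)+hi=9(96)=184
lo=7(88)+hi=8(91)=179

Yes: 88+91=179


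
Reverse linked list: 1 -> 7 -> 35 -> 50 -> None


Step 1: curr=1, set curr.next=prev(None) | reversed so far: 1
Step 2: curr=7, set curr.next=prev(1) | reversed so far: 7 -> 1
Step 3: curr=35, set curr.next=prev(7) | reversed so far: 35 -> 7 -> 1
Step 4: curr=50, set curr.next=prev(35) | reversed so far: 50 -> 35 -> 7 -> 1

50 -> 35 -> 7 -> 1 -> None


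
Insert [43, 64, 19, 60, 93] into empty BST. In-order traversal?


Insert 43: root
Insert 64: R from 43
Insert 19: L from 43
Insert 60: R from 43 -> L from 64
Insert 93: R from 43 -> R from 64

In-order: [19, 43, 60, 64, 93]


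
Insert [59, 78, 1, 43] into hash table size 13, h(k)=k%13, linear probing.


Insert 59: h=7 -> slot 7
Insert 78: h=0 -> slot 0
Insert 1: h=1 -> slot 1
Insert 43: h=4 -> slot 4

Table: [78, 1, None, None, 43, None, None, 59, None, None, None, None, None]


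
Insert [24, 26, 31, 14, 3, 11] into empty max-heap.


Insert 24: [24]
Insert 26: [26, 24]
Insert 31: [31, 24, 26]
Insert 14: [31, 24, 26, 14]
Insert 3: [31, 24, 26, 14, 3]
Insert 11: [31, 24, 26, 14, 3, 11]

Final heap: [31, 24, 26, 14, 3, 11]


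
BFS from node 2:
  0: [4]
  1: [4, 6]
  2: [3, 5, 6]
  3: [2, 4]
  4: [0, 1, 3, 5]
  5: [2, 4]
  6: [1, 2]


Visit 2, enqueue [3, 5, 6]
Visit 3, enqueue [4]
Visit 5, enqueue []
Visit 6, enqueue [1]
Visit 4, enqueue [0]
Visit 1, enqueue []
Visit 0, enqueue []

BFS order: [2, 3, 5, 6, 4, 1, 0]


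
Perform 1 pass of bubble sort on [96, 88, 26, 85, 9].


Initial: [96, 88, 26, 85, 9]
Pass 1: [88, 26, 85, 9, 96] (4 swaps)

After 1 pass: [88, 26, 85, 9, 96]


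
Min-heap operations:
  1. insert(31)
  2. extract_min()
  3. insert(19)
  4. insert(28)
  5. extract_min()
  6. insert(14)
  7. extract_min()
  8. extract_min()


insert(31) -> [31]
extract_min()->31, []
insert(19) -> [19]
insert(28) -> [19, 28]
extract_min()->19, [28]
insert(14) -> [14, 28]
extract_min()->14, [28]
extract_min()->28, []

Final heap: []


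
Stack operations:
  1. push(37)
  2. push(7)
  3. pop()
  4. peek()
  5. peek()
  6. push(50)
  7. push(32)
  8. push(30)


push(37) -> [37]
push(7) -> [37, 7]
pop()->7, [37]
peek()->37
peek()->37
push(50) -> [37, 50]
push(32) -> [37, 50, 32]
push(30) -> [37, 50, 32, 30]

Final stack: [37, 50, 32, 30]


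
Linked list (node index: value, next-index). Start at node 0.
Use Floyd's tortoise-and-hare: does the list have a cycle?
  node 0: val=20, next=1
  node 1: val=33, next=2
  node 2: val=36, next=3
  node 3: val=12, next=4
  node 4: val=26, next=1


Floyd's tortoise (slow, +1) and hare (fast, +2):
  init: slow=0, fast=0
  step 1: slow=1, fast=2
  step 2: slow=2, fast=4
  step 3: slow=3, fast=2
  step 4: slow=4, fast=4
  slow == fast at node 4: cycle detected

Cycle: yes


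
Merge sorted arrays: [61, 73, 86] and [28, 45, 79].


Take 28 from B
Take 45 from B
Take 61 from A
Take 73 from A
Take 79 from B

Merged: [28, 45, 61, 73, 79, 86]


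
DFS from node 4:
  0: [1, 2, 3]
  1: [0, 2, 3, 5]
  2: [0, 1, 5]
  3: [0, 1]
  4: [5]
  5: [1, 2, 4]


Visit 4, push [5]
Visit 5, push [2, 1]
Visit 1, push [3, 2, 0]
Visit 0, push [3, 2]
Visit 2, push []
Visit 3, push []

DFS order: [4, 5, 1, 0, 2, 3]


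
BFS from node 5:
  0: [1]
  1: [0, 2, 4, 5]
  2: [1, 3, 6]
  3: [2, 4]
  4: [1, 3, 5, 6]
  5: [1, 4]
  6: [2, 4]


Visit 5, enqueue [1, 4]
Visit 1, enqueue [0, 2]
Visit 4, enqueue [3, 6]
Visit 0, enqueue []
Visit 2, enqueue []
Visit 3, enqueue []
Visit 6, enqueue []

BFS order: [5, 1, 4, 0, 2, 3, 6]


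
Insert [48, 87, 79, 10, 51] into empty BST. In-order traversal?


Insert 48: root
Insert 87: R from 48
Insert 79: R from 48 -> L from 87
Insert 10: L from 48
Insert 51: R from 48 -> L from 87 -> L from 79

In-order: [10, 48, 51, 79, 87]


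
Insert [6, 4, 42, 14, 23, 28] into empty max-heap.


Insert 6: [6]
Insert 4: [6, 4]
Insert 42: [42, 4, 6]
Insert 14: [42, 14, 6, 4]
Insert 23: [42, 23, 6, 4, 14]
Insert 28: [42, 23, 28, 4, 14, 6]

Final heap: [42, 23, 28, 4, 14, 6]


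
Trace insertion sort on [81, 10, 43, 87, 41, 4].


Initial: [81, 10, 43, 87, 41, 4]
Insert 10: [10, 81, 43, 87, 41, 4]
Insert 43: [10, 43, 81, 87, 41, 4]
Insert 87: [10, 43, 81, 87, 41, 4]
Insert 41: [10, 41, 43, 81, 87, 4]
Insert 4: [4, 10, 41, 43, 81, 87]

Sorted: [4, 10, 41, 43, 81, 87]


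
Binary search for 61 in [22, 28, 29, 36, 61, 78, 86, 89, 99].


Step 1: lo=0, hi=8, mid=4, val=61

Found at index 4


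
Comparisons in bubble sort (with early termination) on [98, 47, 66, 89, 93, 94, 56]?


Algorithm: bubble sort (with early termination)
Input: [98, 47, 66, 89, 93, 94, 56]
Sorted: [47, 56, 66, 89, 93, 94, 98]

21


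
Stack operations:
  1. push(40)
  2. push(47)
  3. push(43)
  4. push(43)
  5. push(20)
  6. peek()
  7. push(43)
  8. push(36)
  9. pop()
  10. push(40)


push(40) -> [40]
push(47) -> [40, 47]
push(43) -> [40, 47, 43]
push(43) -> [40, 47, 43, 43]
push(20) -> [40, 47, 43, 43, 20]
peek()->20
push(43) -> [40, 47, 43, 43, 20, 43]
push(36) -> [40, 47, 43, 43, 20, 43, 36]
pop()->36, [40, 47, 43, 43, 20, 43]
push(40) -> [40, 47, 43, 43, 20, 43, 40]

Final stack: [40, 47, 43, 43, 20, 43, 40]


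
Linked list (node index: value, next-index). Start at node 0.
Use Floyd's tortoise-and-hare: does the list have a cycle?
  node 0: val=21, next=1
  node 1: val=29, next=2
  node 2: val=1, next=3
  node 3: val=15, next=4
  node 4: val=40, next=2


Floyd's tortoise (slow, +1) and hare (fast, +2):
  init: slow=0, fast=0
  step 1: slow=1, fast=2
  step 2: slow=2, fast=4
  step 3: slow=3, fast=3
  slow == fast at node 3: cycle detected

Cycle: yes


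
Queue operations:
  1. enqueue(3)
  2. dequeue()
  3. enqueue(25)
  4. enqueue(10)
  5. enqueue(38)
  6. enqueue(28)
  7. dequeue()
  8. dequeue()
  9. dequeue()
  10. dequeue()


enqueue(3) -> [3]
dequeue()->3, []
enqueue(25) -> [25]
enqueue(10) -> [25, 10]
enqueue(38) -> [25, 10, 38]
enqueue(28) -> [25, 10, 38, 28]
dequeue()->25, [10, 38, 28]
dequeue()->10, [38, 28]
dequeue()->38, [28]
dequeue()->28, []

Final queue: []


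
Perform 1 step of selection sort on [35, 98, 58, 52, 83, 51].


Initial: [35, 98, 58, 52, 83, 51]
Step 1: min=35 at 0
  Swap: [35, 98, 58, 52, 83, 51]

After 1 step: [35, 98, 58, 52, 83, 51]


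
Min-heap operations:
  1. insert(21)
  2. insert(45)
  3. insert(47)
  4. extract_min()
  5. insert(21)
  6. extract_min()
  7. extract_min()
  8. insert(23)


insert(21) -> [21]
insert(45) -> [21, 45]
insert(47) -> [21, 45, 47]
extract_min()->21, [45, 47]
insert(21) -> [21, 47, 45]
extract_min()->21, [45, 47]
extract_min()->45, [47]
insert(23) -> [23, 47]

Final heap: [23, 47]


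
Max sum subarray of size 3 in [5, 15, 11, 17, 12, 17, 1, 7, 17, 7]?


[0:3]: 31
[1:4]: 43
[2:5]: 40
[3:6]: 46
[4:7]: 30
[5:8]: 25
[6:9]: 25
[7:10]: 31

Max: 46 at [3:6]


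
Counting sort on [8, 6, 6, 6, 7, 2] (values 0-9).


Input: [8, 6, 6, 6, 7, 2]
Counts: [0, 0, 1, 0, 0, 0, 3, 1, 1, 0]

Sorted: [2, 6, 6, 6, 7, 8]


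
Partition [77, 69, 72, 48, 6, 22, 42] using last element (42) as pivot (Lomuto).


Pivot: 42
  6 <= 42: swap -> [6, 69, 72, 48, 77, 22, 42]
  22 <= 42: swap -> [6, 22, 72, 48, 77, 69, 42]
Place pivot at 2: [6, 22, 42, 48, 77, 69, 72]

Partitioned: [6, 22, 42, 48, 77, 69, 72]


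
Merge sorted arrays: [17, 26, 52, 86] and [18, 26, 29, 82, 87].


Take 17 from A
Take 18 from B
Take 26 from A
Take 26 from B
Take 29 from B
Take 52 from A
Take 82 from B
Take 86 from A

Merged: [17, 18, 26, 26, 29, 52, 82, 86, 87]


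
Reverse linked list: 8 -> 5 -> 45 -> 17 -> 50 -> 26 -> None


Step 1: curr=8, set curr.next=prev(None) | reversed so far: 8
Step 2: curr=5, set curr.next=prev(8) | reversed so far: 5 -> 8
Step 3: curr=45, set curr.next=prev(5) | reversed so far: 45 -> 5 -> 8
Step 4: curr=17, set curr.next=prev(45) | reversed so far: 17 -> 45 -> 5 -> 8
Step 5: curr=50, set curr.next=prev(17) | reversed so far: 50 -> 17 -> 45 -> 5 -> 8
Step 6: curr=26, set curr.next=prev(50) | reversed so far: 26 -> 50 -> 17 -> 45 -> 5 -> 8

26 -> 50 -> 17 -> 45 -> 5 -> 8 -> None


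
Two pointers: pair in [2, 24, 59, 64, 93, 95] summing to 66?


lo=0(2)+hi=5(95)=97
lo=0(2)+hi=4(93)=95
lo=0(2)+hi=3(64)=66

Yes: 2+64=66


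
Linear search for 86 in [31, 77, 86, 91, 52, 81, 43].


i=0: 31!=86
i=1: 77!=86
i=2: 86==86 found!

Found at 2, 3 comps


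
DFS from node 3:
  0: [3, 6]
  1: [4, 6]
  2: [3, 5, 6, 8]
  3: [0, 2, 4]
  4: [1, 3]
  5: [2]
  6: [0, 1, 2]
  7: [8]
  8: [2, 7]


Visit 3, push [4, 2, 0]
Visit 0, push [6]
Visit 6, push [2, 1]
Visit 1, push [4]
Visit 4, push []
Visit 2, push [8, 5]
Visit 5, push []
Visit 8, push [7]
Visit 7, push []

DFS order: [3, 0, 6, 1, 4, 2, 5, 8, 7]


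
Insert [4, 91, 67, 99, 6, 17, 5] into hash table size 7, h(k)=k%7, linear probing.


Insert 4: h=4 -> slot 4
Insert 91: h=0 -> slot 0
Insert 67: h=4, 1 probes -> slot 5
Insert 99: h=1 -> slot 1
Insert 6: h=6 -> slot 6
Insert 17: h=3 -> slot 3
Insert 5: h=5, 4 probes -> slot 2

Table: [91, 99, 5, 17, 4, 67, 6]


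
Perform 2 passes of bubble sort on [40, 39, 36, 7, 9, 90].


Initial: [40, 39, 36, 7, 9, 90]
Pass 1: [39, 36, 7, 9, 40, 90] (4 swaps)
Pass 2: [36, 7, 9, 39, 40, 90] (3 swaps)

After 2 passes: [36, 7, 9, 39, 40, 90]


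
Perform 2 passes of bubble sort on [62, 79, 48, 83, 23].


Initial: [62, 79, 48, 83, 23]
Pass 1: [62, 48, 79, 23, 83] (2 swaps)
Pass 2: [48, 62, 23, 79, 83] (2 swaps)

After 2 passes: [48, 62, 23, 79, 83]


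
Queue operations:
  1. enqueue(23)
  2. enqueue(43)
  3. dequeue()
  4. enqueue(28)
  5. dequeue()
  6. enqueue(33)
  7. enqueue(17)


enqueue(23) -> [23]
enqueue(43) -> [23, 43]
dequeue()->23, [43]
enqueue(28) -> [43, 28]
dequeue()->43, [28]
enqueue(33) -> [28, 33]
enqueue(17) -> [28, 33, 17]

Final queue: [28, 33, 17]


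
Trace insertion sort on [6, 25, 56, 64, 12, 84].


Initial: [6, 25, 56, 64, 12, 84]
Insert 25: [6, 25, 56, 64, 12, 84]
Insert 56: [6, 25, 56, 64, 12, 84]
Insert 64: [6, 25, 56, 64, 12, 84]
Insert 12: [6, 12, 25, 56, 64, 84]
Insert 84: [6, 12, 25, 56, 64, 84]

Sorted: [6, 12, 25, 56, 64, 84]


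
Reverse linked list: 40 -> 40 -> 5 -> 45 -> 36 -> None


Step 1: curr=40, set curr.next=prev(None) | reversed so far: 40
Step 2: curr=40, set curr.next=prev(40) | reversed so far: 40 -> 40
Step 3: curr=5, set curr.next=prev(40) | reversed so far: 5 -> 40 -> 40
Step 4: curr=45, set curr.next=prev(5) | reversed so far: 45 -> 5 -> 40 -> 40
Step 5: curr=36, set curr.next=prev(45) | reversed so far: 36 -> 45 -> 5 -> 40 -> 40

36 -> 45 -> 5 -> 40 -> 40 -> None


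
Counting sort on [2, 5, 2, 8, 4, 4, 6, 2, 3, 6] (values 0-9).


Input: [2, 5, 2, 8, 4, 4, 6, 2, 3, 6]
Counts: [0, 0, 3, 1, 2, 1, 2, 0, 1, 0]

Sorted: [2, 2, 2, 3, 4, 4, 5, 6, 6, 8]


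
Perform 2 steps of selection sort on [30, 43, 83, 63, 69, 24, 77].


Initial: [30, 43, 83, 63, 69, 24, 77]
Step 1: min=24 at 5
  Swap: [24, 43, 83, 63, 69, 30, 77]
Step 2: min=30 at 5
  Swap: [24, 30, 83, 63, 69, 43, 77]

After 2 steps: [24, 30, 83, 63, 69, 43, 77]


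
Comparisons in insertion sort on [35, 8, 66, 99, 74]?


Algorithm: insertion sort
Input: [35, 8, 66, 99, 74]
Sorted: [8, 35, 66, 74, 99]

5


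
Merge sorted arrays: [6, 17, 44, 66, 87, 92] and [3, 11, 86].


Take 3 from B
Take 6 from A
Take 11 from B
Take 17 from A
Take 44 from A
Take 66 from A
Take 86 from B

Merged: [3, 6, 11, 17, 44, 66, 86, 87, 92]


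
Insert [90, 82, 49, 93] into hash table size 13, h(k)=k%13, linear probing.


Insert 90: h=12 -> slot 12
Insert 82: h=4 -> slot 4
Insert 49: h=10 -> slot 10
Insert 93: h=2 -> slot 2

Table: [None, None, 93, None, 82, None, None, None, None, None, 49, None, 90]


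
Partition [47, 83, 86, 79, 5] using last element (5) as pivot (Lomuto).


Pivot: 5
Place pivot at 0: [5, 83, 86, 79, 47]

Partitioned: [5, 83, 86, 79, 47]


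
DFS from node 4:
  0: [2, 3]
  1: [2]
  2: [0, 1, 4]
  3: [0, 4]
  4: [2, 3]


Visit 4, push [3, 2]
Visit 2, push [1, 0]
Visit 0, push [3]
Visit 3, push []
Visit 1, push []

DFS order: [4, 2, 0, 3, 1]


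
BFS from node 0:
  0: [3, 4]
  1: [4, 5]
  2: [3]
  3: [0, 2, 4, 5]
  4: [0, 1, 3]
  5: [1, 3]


Visit 0, enqueue [3, 4]
Visit 3, enqueue [2, 5]
Visit 4, enqueue [1]
Visit 2, enqueue []
Visit 5, enqueue []
Visit 1, enqueue []

BFS order: [0, 3, 4, 2, 5, 1]


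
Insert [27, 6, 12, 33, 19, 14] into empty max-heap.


Insert 27: [27]
Insert 6: [27, 6]
Insert 12: [27, 6, 12]
Insert 33: [33, 27, 12, 6]
Insert 19: [33, 27, 12, 6, 19]
Insert 14: [33, 27, 14, 6, 19, 12]

Final heap: [33, 27, 14, 6, 19, 12]


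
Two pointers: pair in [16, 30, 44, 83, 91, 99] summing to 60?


lo=0(16)+hi=5(99)=115
lo=0(16)+hi=4(91)=107
lo=0(16)+hi=3(83)=99
lo=0(16)+hi=2(44)=60

Yes: 16+44=60


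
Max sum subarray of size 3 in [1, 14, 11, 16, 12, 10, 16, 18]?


[0:3]: 26
[1:4]: 41
[2:5]: 39
[3:6]: 38
[4:7]: 38
[5:8]: 44

Max: 44 at [5:8]


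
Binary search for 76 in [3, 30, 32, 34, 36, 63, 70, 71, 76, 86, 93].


Step 1: lo=0, hi=10, mid=5, val=63
Step 2: lo=6, hi=10, mid=8, val=76

Found at index 8


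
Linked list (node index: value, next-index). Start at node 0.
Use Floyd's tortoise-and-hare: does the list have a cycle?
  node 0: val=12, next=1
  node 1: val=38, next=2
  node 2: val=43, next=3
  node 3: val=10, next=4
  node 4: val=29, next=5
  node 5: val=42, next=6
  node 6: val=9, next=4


Floyd's tortoise (slow, +1) and hare (fast, +2):
  init: slow=0, fast=0
  step 1: slow=1, fast=2
  step 2: slow=2, fast=4
  step 3: slow=3, fast=6
  step 4: slow=4, fast=5
  step 5: slow=5, fast=4
  step 6: slow=6, fast=6
  slow == fast at node 6: cycle detected

Cycle: yes


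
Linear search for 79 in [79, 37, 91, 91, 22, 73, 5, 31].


i=0: 79==79 found!

Found at 0, 1 comps


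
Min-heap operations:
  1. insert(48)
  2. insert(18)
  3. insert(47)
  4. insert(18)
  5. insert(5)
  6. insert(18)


insert(48) -> [48]
insert(18) -> [18, 48]
insert(47) -> [18, 48, 47]
insert(18) -> [18, 18, 47, 48]
insert(5) -> [5, 18, 47, 48, 18]
insert(18) -> [5, 18, 18, 48, 18, 47]

Final heap: [5, 18, 18, 48, 18, 47]


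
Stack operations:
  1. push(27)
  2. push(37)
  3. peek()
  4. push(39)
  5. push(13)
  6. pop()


push(27) -> [27]
push(37) -> [27, 37]
peek()->37
push(39) -> [27, 37, 39]
push(13) -> [27, 37, 39, 13]
pop()->13, [27, 37, 39]

Final stack: [27, 37, 39]


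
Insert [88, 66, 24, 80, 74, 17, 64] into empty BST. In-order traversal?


Insert 88: root
Insert 66: L from 88
Insert 24: L from 88 -> L from 66
Insert 80: L from 88 -> R from 66
Insert 74: L from 88 -> R from 66 -> L from 80
Insert 17: L from 88 -> L from 66 -> L from 24
Insert 64: L from 88 -> L from 66 -> R from 24

In-order: [17, 24, 64, 66, 74, 80, 88]


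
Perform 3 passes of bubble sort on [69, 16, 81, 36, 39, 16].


Initial: [69, 16, 81, 36, 39, 16]
Pass 1: [16, 69, 36, 39, 16, 81] (4 swaps)
Pass 2: [16, 36, 39, 16, 69, 81] (3 swaps)
Pass 3: [16, 36, 16, 39, 69, 81] (1 swaps)

After 3 passes: [16, 36, 16, 39, 69, 81]


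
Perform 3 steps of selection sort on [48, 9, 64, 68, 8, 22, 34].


Initial: [48, 9, 64, 68, 8, 22, 34]
Step 1: min=8 at 4
  Swap: [8, 9, 64, 68, 48, 22, 34]
Step 2: min=9 at 1
  Swap: [8, 9, 64, 68, 48, 22, 34]
Step 3: min=22 at 5
  Swap: [8, 9, 22, 68, 48, 64, 34]

After 3 steps: [8, 9, 22, 68, 48, 64, 34]


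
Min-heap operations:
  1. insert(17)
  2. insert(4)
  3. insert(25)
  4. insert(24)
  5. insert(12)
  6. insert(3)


insert(17) -> [17]
insert(4) -> [4, 17]
insert(25) -> [4, 17, 25]
insert(24) -> [4, 17, 25, 24]
insert(12) -> [4, 12, 25, 24, 17]
insert(3) -> [3, 12, 4, 24, 17, 25]

Final heap: [3, 12, 4, 24, 17, 25]


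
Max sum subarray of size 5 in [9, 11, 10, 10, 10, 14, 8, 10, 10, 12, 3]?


[0:5]: 50
[1:6]: 55
[2:7]: 52
[3:8]: 52
[4:9]: 52
[5:10]: 54
[6:11]: 43

Max: 55 at [1:6]


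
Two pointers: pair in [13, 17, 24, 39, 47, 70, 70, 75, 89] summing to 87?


lo=0(13)+hi=8(89)=102
lo=0(13)+hi=7(75)=88
lo=0(13)+hi=6(70)=83
lo=1(17)+hi=6(70)=87

Yes: 17+70=87


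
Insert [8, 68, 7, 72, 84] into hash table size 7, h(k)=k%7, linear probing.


Insert 8: h=1 -> slot 1
Insert 68: h=5 -> slot 5
Insert 7: h=0 -> slot 0
Insert 72: h=2 -> slot 2
Insert 84: h=0, 3 probes -> slot 3

Table: [7, 8, 72, 84, None, 68, None]


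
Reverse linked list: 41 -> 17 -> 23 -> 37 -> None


Step 1: curr=41, set curr.next=prev(None) | reversed so far: 41
Step 2: curr=17, set curr.next=prev(41) | reversed so far: 17 -> 41
Step 3: curr=23, set curr.next=prev(17) | reversed so far: 23 -> 17 -> 41
Step 4: curr=37, set curr.next=prev(23) | reversed so far: 37 -> 23 -> 17 -> 41

37 -> 23 -> 17 -> 41 -> None


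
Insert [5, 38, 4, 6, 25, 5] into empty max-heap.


Insert 5: [5]
Insert 38: [38, 5]
Insert 4: [38, 5, 4]
Insert 6: [38, 6, 4, 5]
Insert 25: [38, 25, 4, 5, 6]
Insert 5: [38, 25, 5, 5, 6, 4]

Final heap: [38, 25, 5, 5, 6, 4]


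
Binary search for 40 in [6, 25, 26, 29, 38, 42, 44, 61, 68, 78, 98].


Step 1: lo=0, hi=10, mid=5, val=42
Step 2: lo=0, hi=4, mid=2, val=26
Step 3: lo=3, hi=4, mid=3, val=29
Step 4: lo=4, hi=4, mid=4, val=38

Not found


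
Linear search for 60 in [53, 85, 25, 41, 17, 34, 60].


i=0: 53!=60
i=1: 85!=60
i=2: 25!=60
i=3: 41!=60
i=4: 17!=60
i=5: 34!=60
i=6: 60==60 found!

Found at 6, 7 comps


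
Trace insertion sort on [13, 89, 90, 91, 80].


Initial: [13, 89, 90, 91, 80]
Insert 89: [13, 89, 90, 91, 80]
Insert 90: [13, 89, 90, 91, 80]
Insert 91: [13, 89, 90, 91, 80]
Insert 80: [13, 80, 89, 90, 91]

Sorted: [13, 80, 89, 90, 91]


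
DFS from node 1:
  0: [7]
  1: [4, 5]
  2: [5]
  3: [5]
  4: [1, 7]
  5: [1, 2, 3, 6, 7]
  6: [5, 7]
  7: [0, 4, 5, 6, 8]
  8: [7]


Visit 1, push [5, 4]
Visit 4, push [7]
Visit 7, push [8, 6, 5, 0]
Visit 0, push []
Visit 5, push [6, 3, 2]
Visit 2, push []
Visit 3, push []
Visit 6, push []
Visit 8, push []

DFS order: [1, 4, 7, 0, 5, 2, 3, 6, 8]


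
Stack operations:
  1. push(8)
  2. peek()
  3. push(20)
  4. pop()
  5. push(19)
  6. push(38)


push(8) -> [8]
peek()->8
push(20) -> [8, 20]
pop()->20, [8]
push(19) -> [8, 19]
push(38) -> [8, 19, 38]

Final stack: [8, 19, 38]


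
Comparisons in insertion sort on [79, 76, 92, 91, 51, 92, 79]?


Algorithm: insertion sort
Input: [79, 76, 92, 91, 51, 92, 79]
Sorted: [51, 76, 79, 79, 91, 92, 92]

13


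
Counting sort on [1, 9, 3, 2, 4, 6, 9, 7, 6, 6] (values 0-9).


Input: [1, 9, 3, 2, 4, 6, 9, 7, 6, 6]
Counts: [0, 1, 1, 1, 1, 0, 3, 1, 0, 2]

Sorted: [1, 2, 3, 4, 6, 6, 6, 7, 9, 9]


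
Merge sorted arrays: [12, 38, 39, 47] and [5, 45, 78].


Take 5 from B
Take 12 from A
Take 38 from A
Take 39 from A
Take 45 from B
Take 47 from A

Merged: [5, 12, 38, 39, 45, 47, 78]


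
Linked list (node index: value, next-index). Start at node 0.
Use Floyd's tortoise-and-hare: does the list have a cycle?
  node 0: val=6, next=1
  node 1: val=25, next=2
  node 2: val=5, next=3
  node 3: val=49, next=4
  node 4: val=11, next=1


Floyd's tortoise (slow, +1) and hare (fast, +2):
  init: slow=0, fast=0
  step 1: slow=1, fast=2
  step 2: slow=2, fast=4
  step 3: slow=3, fast=2
  step 4: slow=4, fast=4
  slow == fast at node 4: cycle detected

Cycle: yes


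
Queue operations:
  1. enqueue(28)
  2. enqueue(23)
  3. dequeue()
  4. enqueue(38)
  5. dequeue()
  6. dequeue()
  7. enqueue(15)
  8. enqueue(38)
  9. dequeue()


enqueue(28) -> [28]
enqueue(23) -> [28, 23]
dequeue()->28, [23]
enqueue(38) -> [23, 38]
dequeue()->23, [38]
dequeue()->38, []
enqueue(15) -> [15]
enqueue(38) -> [15, 38]
dequeue()->15, [38]

Final queue: [38]


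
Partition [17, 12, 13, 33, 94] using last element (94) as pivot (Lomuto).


Pivot: 94
  17 <= 94: advance i (no swap)
  12 <= 94: advance i (no swap)
  13 <= 94: advance i (no swap)
  33 <= 94: advance i (no swap)
Place pivot at 4: [17, 12, 13, 33, 94]

Partitioned: [17, 12, 13, 33, 94]


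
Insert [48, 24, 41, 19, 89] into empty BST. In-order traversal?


Insert 48: root
Insert 24: L from 48
Insert 41: L from 48 -> R from 24
Insert 19: L from 48 -> L from 24
Insert 89: R from 48

In-order: [19, 24, 41, 48, 89]


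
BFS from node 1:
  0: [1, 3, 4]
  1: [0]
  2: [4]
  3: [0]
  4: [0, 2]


Visit 1, enqueue [0]
Visit 0, enqueue [3, 4]
Visit 3, enqueue []
Visit 4, enqueue [2]
Visit 2, enqueue []

BFS order: [1, 0, 3, 4, 2]


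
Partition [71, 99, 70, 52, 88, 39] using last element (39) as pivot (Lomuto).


Pivot: 39
Place pivot at 0: [39, 99, 70, 52, 88, 71]

Partitioned: [39, 99, 70, 52, 88, 71]


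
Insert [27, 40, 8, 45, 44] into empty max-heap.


Insert 27: [27]
Insert 40: [40, 27]
Insert 8: [40, 27, 8]
Insert 45: [45, 40, 8, 27]
Insert 44: [45, 44, 8, 27, 40]

Final heap: [45, 44, 8, 27, 40]


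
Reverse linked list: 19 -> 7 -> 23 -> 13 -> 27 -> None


Step 1: curr=19, set curr.next=prev(None) | reversed so far: 19
Step 2: curr=7, set curr.next=prev(19) | reversed so far: 7 -> 19
Step 3: curr=23, set curr.next=prev(7) | reversed so far: 23 -> 7 -> 19
Step 4: curr=13, set curr.next=prev(23) | reversed so far: 13 -> 23 -> 7 -> 19
Step 5: curr=27, set curr.next=prev(13) | reversed so far: 27 -> 13 -> 23 -> 7 -> 19

27 -> 13 -> 23 -> 7 -> 19 -> None


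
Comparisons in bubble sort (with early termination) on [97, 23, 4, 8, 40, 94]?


Algorithm: bubble sort (with early termination)
Input: [97, 23, 4, 8, 40, 94]
Sorted: [4, 8, 23, 40, 94, 97]

12


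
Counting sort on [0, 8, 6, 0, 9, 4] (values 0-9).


Input: [0, 8, 6, 0, 9, 4]
Counts: [2, 0, 0, 0, 1, 0, 1, 0, 1, 1]

Sorted: [0, 0, 4, 6, 8, 9]


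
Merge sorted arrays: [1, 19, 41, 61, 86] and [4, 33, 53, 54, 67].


Take 1 from A
Take 4 from B
Take 19 from A
Take 33 from B
Take 41 from A
Take 53 from B
Take 54 from B
Take 61 from A
Take 67 from B

Merged: [1, 4, 19, 33, 41, 53, 54, 61, 67, 86]


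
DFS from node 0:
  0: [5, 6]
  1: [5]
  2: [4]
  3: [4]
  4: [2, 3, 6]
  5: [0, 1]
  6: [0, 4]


Visit 0, push [6, 5]
Visit 5, push [1]
Visit 1, push []
Visit 6, push [4]
Visit 4, push [3, 2]
Visit 2, push []
Visit 3, push []

DFS order: [0, 5, 1, 6, 4, 2, 3]


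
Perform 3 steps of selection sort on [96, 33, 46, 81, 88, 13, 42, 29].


Initial: [96, 33, 46, 81, 88, 13, 42, 29]
Step 1: min=13 at 5
  Swap: [13, 33, 46, 81, 88, 96, 42, 29]
Step 2: min=29 at 7
  Swap: [13, 29, 46, 81, 88, 96, 42, 33]
Step 3: min=33 at 7
  Swap: [13, 29, 33, 81, 88, 96, 42, 46]

After 3 steps: [13, 29, 33, 81, 88, 96, 42, 46]


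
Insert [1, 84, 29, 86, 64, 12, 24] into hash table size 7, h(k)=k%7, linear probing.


Insert 1: h=1 -> slot 1
Insert 84: h=0 -> slot 0
Insert 29: h=1, 1 probes -> slot 2
Insert 86: h=2, 1 probes -> slot 3
Insert 64: h=1, 3 probes -> slot 4
Insert 12: h=5 -> slot 5
Insert 24: h=3, 3 probes -> slot 6

Table: [84, 1, 29, 86, 64, 12, 24]


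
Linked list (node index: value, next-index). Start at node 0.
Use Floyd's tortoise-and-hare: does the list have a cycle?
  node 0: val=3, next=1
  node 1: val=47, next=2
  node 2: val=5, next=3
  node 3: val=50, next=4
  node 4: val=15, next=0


Floyd's tortoise (slow, +1) and hare (fast, +2):
  init: slow=0, fast=0
  step 1: slow=1, fast=2
  step 2: slow=2, fast=4
  step 3: slow=3, fast=1
  step 4: slow=4, fast=3
  step 5: slow=0, fast=0
  slow == fast at node 0: cycle detected

Cycle: yes


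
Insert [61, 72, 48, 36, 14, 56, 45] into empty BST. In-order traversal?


Insert 61: root
Insert 72: R from 61
Insert 48: L from 61
Insert 36: L from 61 -> L from 48
Insert 14: L from 61 -> L from 48 -> L from 36
Insert 56: L from 61 -> R from 48
Insert 45: L from 61 -> L from 48 -> R from 36

In-order: [14, 36, 45, 48, 56, 61, 72]


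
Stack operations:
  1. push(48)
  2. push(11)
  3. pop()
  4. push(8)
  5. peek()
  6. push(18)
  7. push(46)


push(48) -> [48]
push(11) -> [48, 11]
pop()->11, [48]
push(8) -> [48, 8]
peek()->8
push(18) -> [48, 8, 18]
push(46) -> [48, 8, 18, 46]

Final stack: [48, 8, 18, 46]


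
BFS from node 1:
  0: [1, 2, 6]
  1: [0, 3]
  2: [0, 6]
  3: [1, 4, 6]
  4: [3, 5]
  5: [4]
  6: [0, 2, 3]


Visit 1, enqueue [0, 3]
Visit 0, enqueue [2, 6]
Visit 3, enqueue [4]
Visit 2, enqueue []
Visit 6, enqueue []
Visit 4, enqueue [5]
Visit 5, enqueue []

BFS order: [1, 0, 3, 2, 6, 4, 5]


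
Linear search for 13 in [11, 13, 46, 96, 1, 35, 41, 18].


i=0: 11!=13
i=1: 13==13 found!

Found at 1, 2 comps


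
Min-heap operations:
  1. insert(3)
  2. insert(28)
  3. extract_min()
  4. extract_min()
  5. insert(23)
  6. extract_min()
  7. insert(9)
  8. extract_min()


insert(3) -> [3]
insert(28) -> [3, 28]
extract_min()->3, [28]
extract_min()->28, []
insert(23) -> [23]
extract_min()->23, []
insert(9) -> [9]
extract_min()->9, []

Final heap: []


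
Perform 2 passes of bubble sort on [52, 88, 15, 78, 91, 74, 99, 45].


Initial: [52, 88, 15, 78, 91, 74, 99, 45]
Pass 1: [52, 15, 78, 88, 74, 91, 45, 99] (4 swaps)
Pass 2: [15, 52, 78, 74, 88, 45, 91, 99] (3 swaps)

After 2 passes: [15, 52, 78, 74, 88, 45, 91, 99]


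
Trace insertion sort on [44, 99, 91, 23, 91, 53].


Initial: [44, 99, 91, 23, 91, 53]
Insert 99: [44, 99, 91, 23, 91, 53]
Insert 91: [44, 91, 99, 23, 91, 53]
Insert 23: [23, 44, 91, 99, 91, 53]
Insert 91: [23, 44, 91, 91, 99, 53]
Insert 53: [23, 44, 53, 91, 91, 99]

Sorted: [23, 44, 53, 91, 91, 99]


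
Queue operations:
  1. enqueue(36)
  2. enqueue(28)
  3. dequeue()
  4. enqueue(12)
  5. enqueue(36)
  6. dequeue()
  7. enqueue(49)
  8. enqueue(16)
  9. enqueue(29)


enqueue(36) -> [36]
enqueue(28) -> [36, 28]
dequeue()->36, [28]
enqueue(12) -> [28, 12]
enqueue(36) -> [28, 12, 36]
dequeue()->28, [12, 36]
enqueue(49) -> [12, 36, 49]
enqueue(16) -> [12, 36, 49, 16]
enqueue(29) -> [12, 36, 49, 16, 29]

Final queue: [12, 36, 49, 16, 29]


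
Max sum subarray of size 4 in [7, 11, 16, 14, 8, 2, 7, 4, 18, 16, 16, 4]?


[0:4]: 48
[1:5]: 49
[2:6]: 40
[3:7]: 31
[4:8]: 21
[5:9]: 31
[6:10]: 45
[7:11]: 54
[8:12]: 54

Max: 54 at [7:11]


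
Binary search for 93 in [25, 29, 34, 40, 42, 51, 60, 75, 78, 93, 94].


Step 1: lo=0, hi=10, mid=5, val=51
Step 2: lo=6, hi=10, mid=8, val=78
Step 3: lo=9, hi=10, mid=9, val=93

Found at index 9


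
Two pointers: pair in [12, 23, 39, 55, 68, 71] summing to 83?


lo=0(12)+hi=5(71)=83

Yes: 12+71=83


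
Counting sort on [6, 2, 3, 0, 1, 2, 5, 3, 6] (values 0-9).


Input: [6, 2, 3, 0, 1, 2, 5, 3, 6]
Counts: [1, 1, 2, 2, 0, 1, 2, 0, 0, 0]

Sorted: [0, 1, 2, 2, 3, 3, 5, 6, 6]


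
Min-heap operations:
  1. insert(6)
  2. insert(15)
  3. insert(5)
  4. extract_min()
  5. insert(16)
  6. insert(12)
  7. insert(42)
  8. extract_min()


insert(6) -> [6]
insert(15) -> [6, 15]
insert(5) -> [5, 15, 6]
extract_min()->5, [6, 15]
insert(16) -> [6, 15, 16]
insert(12) -> [6, 12, 16, 15]
insert(42) -> [6, 12, 16, 15, 42]
extract_min()->6, [12, 15, 16, 42]

Final heap: [12, 15, 16, 42]


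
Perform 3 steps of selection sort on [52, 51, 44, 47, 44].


Initial: [52, 51, 44, 47, 44]
Step 1: min=44 at 2
  Swap: [44, 51, 52, 47, 44]
Step 2: min=44 at 4
  Swap: [44, 44, 52, 47, 51]
Step 3: min=47 at 3
  Swap: [44, 44, 47, 52, 51]

After 3 steps: [44, 44, 47, 52, 51]


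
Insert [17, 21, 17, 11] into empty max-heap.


Insert 17: [17]
Insert 21: [21, 17]
Insert 17: [21, 17, 17]
Insert 11: [21, 17, 17, 11]

Final heap: [21, 17, 17, 11]


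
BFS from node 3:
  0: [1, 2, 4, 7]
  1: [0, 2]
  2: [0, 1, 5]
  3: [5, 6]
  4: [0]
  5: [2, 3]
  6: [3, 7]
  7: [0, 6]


Visit 3, enqueue [5, 6]
Visit 5, enqueue [2]
Visit 6, enqueue [7]
Visit 2, enqueue [0, 1]
Visit 7, enqueue []
Visit 0, enqueue [4]
Visit 1, enqueue []
Visit 4, enqueue []

BFS order: [3, 5, 6, 2, 7, 0, 1, 4]


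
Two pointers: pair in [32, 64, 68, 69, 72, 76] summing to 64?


lo=0(32)+hi=5(76)=108
lo=0(32)+hi=4(72)=104
lo=0(32)+hi=3(69)=101
lo=0(32)+hi=2(68)=100
lo=0(32)+hi=1(64)=96

No pair found


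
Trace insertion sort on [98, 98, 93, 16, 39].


Initial: [98, 98, 93, 16, 39]
Insert 98: [98, 98, 93, 16, 39]
Insert 93: [93, 98, 98, 16, 39]
Insert 16: [16, 93, 98, 98, 39]
Insert 39: [16, 39, 93, 98, 98]

Sorted: [16, 39, 93, 98, 98]


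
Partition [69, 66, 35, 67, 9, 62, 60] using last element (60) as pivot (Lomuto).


Pivot: 60
  35 <= 60: swap -> [35, 66, 69, 67, 9, 62, 60]
  9 <= 60: swap -> [35, 9, 69, 67, 66, 62, 60]
Place pivot at 2: [35, 9, 60, 67, 66, 62, 69]

Partitioned: [35, 9, 60, 67, 66, 62, 69]


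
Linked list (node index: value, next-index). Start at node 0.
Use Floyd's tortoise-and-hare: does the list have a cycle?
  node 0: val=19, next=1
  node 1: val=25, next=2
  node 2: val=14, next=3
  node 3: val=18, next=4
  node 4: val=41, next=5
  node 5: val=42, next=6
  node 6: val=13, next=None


Floyd's tortoise (slow, +1) and hare (fast, +2):
  init: slow=0, fast=0
  step 1: slow=1, fast=2
  step 2: slow=2, fast=4
  step 3: slow=3, fast=6
  step 4: fast -> None, no cycle

Cycle: no
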